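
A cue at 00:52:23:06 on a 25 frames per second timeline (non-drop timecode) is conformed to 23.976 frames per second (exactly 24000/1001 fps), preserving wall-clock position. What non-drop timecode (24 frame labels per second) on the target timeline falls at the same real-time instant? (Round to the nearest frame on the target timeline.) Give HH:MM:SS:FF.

00:52:20:02

Source frame index: (0×3600 + 52×60 + 23) × 25 + 6 = 78581.
Real time: 78581 / (25) = 78581/25 s.
Target frame: (78581/25) × (24000/1001) = 75437760/1001 ≈ 75362.398 → 75362.
At 24 labels/s: frame 75362 → 00:52:20:02.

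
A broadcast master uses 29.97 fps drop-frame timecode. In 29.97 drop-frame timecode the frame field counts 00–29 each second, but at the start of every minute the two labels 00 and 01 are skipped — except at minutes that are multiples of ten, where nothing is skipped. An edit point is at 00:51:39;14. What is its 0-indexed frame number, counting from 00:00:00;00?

92892

As if non-drop at 30 labels/s: (0 × 3600 + 51 × 60 + 39) × 30 + 14 = 92984.
Minute boundaries passed: 51; those not divisible by 10: 51 − 5 = 46; dropped labels = 2 × 46 = 92.
Actual frame index = 92984 − 92 = 92892.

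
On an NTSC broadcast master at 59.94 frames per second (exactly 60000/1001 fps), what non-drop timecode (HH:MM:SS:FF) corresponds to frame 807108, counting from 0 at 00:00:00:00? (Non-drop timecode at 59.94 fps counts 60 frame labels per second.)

03:44:11:48

807108 ÷ 60 = 13451 full seconds, remainder 48 frames.
13451 s = 3 h 44 min 11 s.
Timecode: 03:44:11:48.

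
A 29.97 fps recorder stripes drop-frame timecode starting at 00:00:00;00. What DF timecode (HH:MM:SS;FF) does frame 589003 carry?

05:27:33;03

Each 10-minute DF block holds 10 × 60 × 30 − 9 × 2 = 17982 frames. 589003 ÷ 17982 → 32 full blocks, remainder 13579.
Within the partial block the first minute is 1800 frames and each further minute 1798, so 7 further minute boundaries passed. Total skipped labels = 18 × 32 + 2 × 7 = 590.
Non-drop label index = 589003 + 590 = 589593; at 30 labels/s that is 05:27:33:03, i.e. DF 05:27:33;03.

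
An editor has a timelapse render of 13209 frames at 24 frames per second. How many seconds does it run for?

Running time = 13209 / (24) = 550.375 s.

550.375 seconds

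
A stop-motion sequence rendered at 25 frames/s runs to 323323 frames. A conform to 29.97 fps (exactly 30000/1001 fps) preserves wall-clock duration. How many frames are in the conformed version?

387600 frames

Target frames = source frames × (target rate / source rate) = 323323 × (30000/1001)/(25) = 323323 × 1200/1001 = 387600.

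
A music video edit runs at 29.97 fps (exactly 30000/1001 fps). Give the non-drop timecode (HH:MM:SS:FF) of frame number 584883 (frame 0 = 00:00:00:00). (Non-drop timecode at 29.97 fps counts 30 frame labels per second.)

05:24:56:03

584883 ÷ 30 = 19496 full seconds, remainder 3 frames.
19496 s = 5 h 24 min 56 s.
Timecode: 05:24:56:03.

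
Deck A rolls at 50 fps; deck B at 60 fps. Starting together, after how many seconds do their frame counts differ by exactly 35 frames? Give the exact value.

The gap grows by |60 − 50| = 10 frames per second.
Time for a 35-frame gap: 35 ÷ (10) = 3.5 s.

3.5 seconds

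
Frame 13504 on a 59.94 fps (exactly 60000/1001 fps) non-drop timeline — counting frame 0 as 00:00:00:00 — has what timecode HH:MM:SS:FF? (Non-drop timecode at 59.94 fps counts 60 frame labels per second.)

13504 ÷ 60 = 225 full seconds, remainder 4 frames.
225 s = 0 h 3 min 45 s.
Timecode: 00:03:45:04.

00:03:45:04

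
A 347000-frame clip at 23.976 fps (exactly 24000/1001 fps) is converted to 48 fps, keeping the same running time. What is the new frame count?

Target frames = source frames × (target rate / source rate) = 347000 × (48)/(24000/1001) = 347000 × 1001/500 = 694694.

694694 frames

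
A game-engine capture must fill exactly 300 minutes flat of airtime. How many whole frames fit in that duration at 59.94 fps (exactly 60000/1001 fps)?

1078921 frames

300 min = 18000 s.
Frames = 18000 × 60000/1001 = 1080000000/1001 ≈ 1078921.0789.
Complete frames: 1078921.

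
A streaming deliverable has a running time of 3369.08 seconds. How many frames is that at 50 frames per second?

168454 frames

Frames = 3369.08 × 50 = 168454.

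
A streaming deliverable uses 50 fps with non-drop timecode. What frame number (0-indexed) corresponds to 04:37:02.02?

831102

Total seconds to the label: (4 × 3600 + 37 × 60 + 2) = 16622.
Frame index = 16622 × 50 + 2 = 831102.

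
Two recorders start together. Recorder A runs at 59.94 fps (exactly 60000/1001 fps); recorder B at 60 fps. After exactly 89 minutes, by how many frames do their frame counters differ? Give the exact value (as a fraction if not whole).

320400/1001 frames

89 min = 5340 s.
A emits 60000/1001 × 5340 = 320400000/1001 frames; B emits 60 × 5340 = 320400.
Difference = 320400/1001 frames (≈ 320.0799); B is ahead of A.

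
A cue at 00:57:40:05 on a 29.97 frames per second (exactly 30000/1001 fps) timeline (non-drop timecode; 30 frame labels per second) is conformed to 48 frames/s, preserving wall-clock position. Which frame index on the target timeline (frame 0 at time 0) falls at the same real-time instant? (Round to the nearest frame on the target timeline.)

Source frame index: (0×3600 + 57×60 + 40) × 30 + 5 = 103805.
Real time: 103805 / (30000/1001) = 20781761/6000 s.
Target frame: (20781761/6000) × (48) = 20781761/125 ≈ 166254.088 → 166254.

frame 166254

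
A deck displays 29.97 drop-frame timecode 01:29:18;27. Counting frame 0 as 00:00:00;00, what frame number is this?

160605

Complete 10-minute blocks: 8, each 17982 frames → 143856.
Remaining 9 whole minutes in the current block: 1800 + 8 × 1798 = 16184 frames.
Within the current minute: 18 × 30 + 27 − 2 = 565 (labels ;00/;01 skipped at this minute). Total = 143856 + 16184 + 565 = 160605.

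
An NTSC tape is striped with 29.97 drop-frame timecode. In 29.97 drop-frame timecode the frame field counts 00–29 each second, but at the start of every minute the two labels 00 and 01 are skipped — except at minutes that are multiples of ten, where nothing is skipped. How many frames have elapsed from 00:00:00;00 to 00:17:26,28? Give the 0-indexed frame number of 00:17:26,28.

31376

As if non-drop at 30 labels/s: (0 × 3600 + 17 × 60 + 26) × 30 + 28 = 31408.
Minute boundaries passed: 17; those not divisible by 10: 17 − 1 = 16; dropped labels = 2 × 16 = 32.
Actual frame index = 31408 − 32 = 31376.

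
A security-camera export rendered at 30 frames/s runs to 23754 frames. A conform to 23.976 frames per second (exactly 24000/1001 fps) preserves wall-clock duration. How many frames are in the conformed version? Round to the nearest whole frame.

Frames at target rate = 23754 × (24000/1001) / (30) = 19003200/1001 ≈ 18984.216.
Nearest whole frame: 18984.

18984 frames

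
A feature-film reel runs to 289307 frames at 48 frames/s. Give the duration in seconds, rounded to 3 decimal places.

Running time = 289307 × 1/48 = 289307/48 s ≈ 6027.229 s.

6027.229 seconds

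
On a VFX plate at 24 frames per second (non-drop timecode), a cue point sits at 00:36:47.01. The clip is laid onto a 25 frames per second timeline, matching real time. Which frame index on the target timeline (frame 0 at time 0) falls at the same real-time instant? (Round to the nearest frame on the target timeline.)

frame 55176

Source frame index: (0×3600 + 36×60 + 47) × 24 + 1 = 52969.
Real time: 52969 / (24) = 52969/24 s.
Target frame: (52969/24) × (25) = 1324225/24 ≈ 55176.042 → 55176.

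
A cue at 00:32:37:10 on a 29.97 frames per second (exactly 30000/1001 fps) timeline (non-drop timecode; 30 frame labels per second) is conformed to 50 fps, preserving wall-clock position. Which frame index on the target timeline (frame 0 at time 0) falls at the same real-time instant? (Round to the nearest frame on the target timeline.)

frame 97965

Source frame index: (0×3600 + 32×60 + 37) × 30 + 10 = 58720.
Real time: 58720 / (30000/1001) = 734734/375 s.
Target frame: (734734/375) × (50) = 1469468/15 ≈ 97964.533 → 97965.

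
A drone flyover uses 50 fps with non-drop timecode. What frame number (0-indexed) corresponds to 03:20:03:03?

600153

Total seconds to the label: (3 × 3600 + 20 × 60 + 3) = 12003.
Frame index = 12003 × 50 + 3 = 600153.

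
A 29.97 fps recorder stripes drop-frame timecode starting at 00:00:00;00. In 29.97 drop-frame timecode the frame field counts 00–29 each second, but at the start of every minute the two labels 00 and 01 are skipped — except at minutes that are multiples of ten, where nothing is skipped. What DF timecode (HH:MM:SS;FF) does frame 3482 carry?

00:01:56;04

Ten DF minutes hold 17982 frames, so frame 3482 lies in block 0 (frames 0–17981) with 3482 frames into that block.
The block's first minute is 1800 frames and the rest 1798 each; 3482 frames reaches minute 1, so 0 × 18 + 1 × 2 = 2 labels have been skipped so far.
Adding those back, label number 3482 + 2 = 3484 at 30 labels/s is 116 s + 4 f = 0 h 1 min 56 s frame 4, i.e. 00:01:56;04.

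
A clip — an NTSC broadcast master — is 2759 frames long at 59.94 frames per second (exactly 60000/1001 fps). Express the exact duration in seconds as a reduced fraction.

Running time = 2759 ÷ (60000/1001) = 2759 × 1001/60000 = 2761759/60000 s.

2761759/60000 seconds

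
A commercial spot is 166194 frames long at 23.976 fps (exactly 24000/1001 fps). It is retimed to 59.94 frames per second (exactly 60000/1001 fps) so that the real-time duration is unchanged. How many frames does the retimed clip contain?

Target frames = source frames × (target rate / source rate) = 166194 × (60000/1001)/(24000/1001) = 166194 × 5/2 = 415485.

415485 frames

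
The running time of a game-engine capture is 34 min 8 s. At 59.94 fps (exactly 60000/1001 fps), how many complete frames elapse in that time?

34 min 8 s = 2048 s.
Frames = 2048 × 60000/1001 = 122880000/1001 ≈ 122757.2428.
Complete frames: 122757.

122757 frames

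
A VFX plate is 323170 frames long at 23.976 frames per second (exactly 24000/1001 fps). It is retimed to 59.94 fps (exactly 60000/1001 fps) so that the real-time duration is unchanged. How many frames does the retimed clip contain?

Target frames = source frames × (target rate / source rate) = 323170 × (60000/1001)/(24000/1001) = 323170 × 5/2 = 807925.

807925 frames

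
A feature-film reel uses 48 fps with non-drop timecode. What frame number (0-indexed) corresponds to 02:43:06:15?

Total seconds to the label: (2 × 3600 + 43 × 60 + 6) = 9786.
Frame index = 9786 × 48 + 15 = 469743.

frame 469743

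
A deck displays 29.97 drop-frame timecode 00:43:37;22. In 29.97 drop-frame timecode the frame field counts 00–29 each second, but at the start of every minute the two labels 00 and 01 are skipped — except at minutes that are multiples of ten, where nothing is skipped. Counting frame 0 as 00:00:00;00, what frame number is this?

Complete 10-minute blocks: 4, each 17982 frames → 71928.
Remaining 3 whole minutes in the current block: 1800 + 2 × 1798 = 5396 frames.
Within the current minute: 37 × 30 + 22 − 2 = 1130 (labels ;00/;01 skipped at this minute). Total = 71928 + 5396 + 1130 = 78454.

78454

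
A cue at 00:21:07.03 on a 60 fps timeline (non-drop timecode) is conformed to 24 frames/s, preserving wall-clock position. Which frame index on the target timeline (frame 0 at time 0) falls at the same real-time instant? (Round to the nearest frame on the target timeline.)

Source frame index: (0×3600 + 21×60 + 7) × 60 + 3 = 76023.
Real time: 76023 / (60) = 25341/20 s.
Target frame: (25341/20) × (24) = 152046/5 ≈ 30409.200 → 30409.

frame 30409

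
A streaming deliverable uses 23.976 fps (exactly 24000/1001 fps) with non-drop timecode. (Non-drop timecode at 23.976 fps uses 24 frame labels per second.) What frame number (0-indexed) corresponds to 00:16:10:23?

Total seconds to the label: (0 × 3600 + 16 × 60 + 10) = 970.
Frame index = 970 × 24 + 23 = 23303.

frame 23303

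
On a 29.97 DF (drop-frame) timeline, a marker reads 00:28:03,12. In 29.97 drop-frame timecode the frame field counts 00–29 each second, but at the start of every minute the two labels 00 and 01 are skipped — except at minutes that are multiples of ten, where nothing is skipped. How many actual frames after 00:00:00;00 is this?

As if non-drop at 30 labels/s: (0 × 3600 + 28 × 60 + 3) × 30 + 12 = 50502.
Minute boundaries passed: 28; those not divisible by 10: 28 − 2 = 26; dropped labels = 2 × 26 = 52.
Actual frame index = 50502 − 52 = 50450.

50450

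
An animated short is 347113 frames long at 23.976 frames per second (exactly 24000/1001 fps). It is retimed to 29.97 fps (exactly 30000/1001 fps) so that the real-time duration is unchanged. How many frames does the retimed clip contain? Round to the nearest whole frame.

433891 frames

Frames at target rate = 347113 × (30000/1001) / (24000/1001) = 1735565/4 ≈ 433891.250.
Nearest whole frame: 433891.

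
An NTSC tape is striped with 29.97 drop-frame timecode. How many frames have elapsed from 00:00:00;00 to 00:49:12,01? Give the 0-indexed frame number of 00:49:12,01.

88471

Complete 10-minute blocks: 4, each 17982 frames → 71928.
Remaining 9 whole minutes in the current block: 1800 + 8 × 1798 = 16184 frames.
Within the current minute: 12 × 30 + 1 − 2 = 359 (labels ;00/;01 skipped at this minute). Total = 71928 + 16184 + 359 = 88471.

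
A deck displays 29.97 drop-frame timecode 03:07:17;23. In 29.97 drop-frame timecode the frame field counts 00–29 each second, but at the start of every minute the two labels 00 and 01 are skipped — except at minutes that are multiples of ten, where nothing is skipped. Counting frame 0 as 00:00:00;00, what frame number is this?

336795

As if non-drop at 30 labels/s: (3 × 3600 + 7 × 60 + 17) × 30 + 23 = 337133.
Minute boundaries passed: 187; those not divisible by 10: 187 − 18 = 169; dropped labels = 2 × 169 = 338.
Actual frame index = 337133 − 338 = 336795.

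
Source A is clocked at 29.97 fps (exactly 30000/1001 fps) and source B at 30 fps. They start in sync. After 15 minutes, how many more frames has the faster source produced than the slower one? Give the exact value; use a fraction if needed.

15 min = 900 s.
A emits 30000/1001 × 900 = 27000000/1001 frames; B emits 30 × 900 = 27000.
Difference = 27000/1001 frames (≈ 26.9730); B is ahead of A.

27000/1001 frames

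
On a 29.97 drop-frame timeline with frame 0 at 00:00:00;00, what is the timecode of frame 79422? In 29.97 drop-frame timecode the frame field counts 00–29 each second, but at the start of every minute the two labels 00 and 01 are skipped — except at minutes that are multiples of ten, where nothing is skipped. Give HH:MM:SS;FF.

00:44:10;02

Ten DF minutes hold 17982 frames, so frame 79422 lies in block 4 (frames 71928–89909) with 7494 frames into that block.
The block's first minute is 1800 frames and the rest 1798 each; 7494 frames reaches minute 4, so 4 × 18 + 4 × 2 = 80 labels have been skipped so far.
Adding those back, label number 79422 + 80 = 79502 at 30 labels/s is 2650 s + 2 f = 0 h 44 min 10 s frame 2, i.e. 00:44:10;02.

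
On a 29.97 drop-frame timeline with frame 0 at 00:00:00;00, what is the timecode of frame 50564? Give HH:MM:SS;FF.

00:28:07;06

Ten DF minutes hold 17982 frames, so frame 50564 lies in block 2 (frames 35964–53945) with 14600 frames into that block.
The block's first minute is 1800 frames and the rest 1798 each; 14600 frames reaches minute 8, so 2 × 18 + 8 × 2 = 52 labels have been skipped so far.
Adding those back, label number 50564 + 52 = 50616 at 30 labels/s is 1687 s + 6 f = 0 h 28 min 7 s frame 6, i.e. 00:28:07;06.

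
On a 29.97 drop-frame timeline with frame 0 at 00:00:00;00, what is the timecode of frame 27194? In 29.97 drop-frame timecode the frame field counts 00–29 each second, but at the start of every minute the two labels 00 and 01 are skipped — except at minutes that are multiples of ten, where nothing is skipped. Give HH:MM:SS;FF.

Ten DF minutes hold 17982 frames, so frame 27194 lies in block 1 (frames 17982–35963) with 9212 frames into that block.
The block's first minute is 1800 frames and the rest 1798 each; 9212 frames reaches minute 5, so 1 × 18 + 5 × 2 = 28 labels have been skipped so far.
Adding those back, label number 27194 + 28 = 27222 at 30 labels/s is 907 s + 12 f = 0 h 15 min 7 s frame 12, i.e. 00:15:07;12.

00:15:07;12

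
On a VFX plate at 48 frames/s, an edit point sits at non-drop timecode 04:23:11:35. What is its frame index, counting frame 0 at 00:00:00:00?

758003

Total seconds to the label: (4 × 3600 + 23 × 60 + 11) = 15791.
Frame index = 15791 × 48 + 35 = 758003.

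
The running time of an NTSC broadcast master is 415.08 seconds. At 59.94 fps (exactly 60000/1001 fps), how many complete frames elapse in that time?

Frames = 415.08 × 60000/1001 = 24904800/1001 ≈ 24879.9201.
Complete frames: 24879.

24879 frames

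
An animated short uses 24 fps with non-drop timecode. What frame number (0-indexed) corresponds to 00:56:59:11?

82067

Total seconds to the label: (0 × 3600 + 56 × 60 + 59) = 3419.
Frame index = 3419 × 24 + 11 = 82067.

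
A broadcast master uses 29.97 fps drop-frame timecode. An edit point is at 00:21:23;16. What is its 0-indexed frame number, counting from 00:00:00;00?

38468

Complete 10-minute blocks: 2, each 17982 frames → 35964.
Remaining 1 whole minute in the current block: 1800 + 0 × 1798 = 1800 frames.
Within the current minute: 23 × 30 + 16 − 2 = 704 (labels ;00/;01 skipped at this minute). Total = 35964 + 1800 + 704 = 38468.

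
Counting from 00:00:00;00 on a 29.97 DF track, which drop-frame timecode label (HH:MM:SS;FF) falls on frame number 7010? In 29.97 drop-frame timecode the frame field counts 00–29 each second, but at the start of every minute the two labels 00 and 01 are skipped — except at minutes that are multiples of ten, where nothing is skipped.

Ten DF minutes hold 17982 frames, so frame 7010 lies in block 0 (frames 0–17981) with 7010 frames into that block.
The block's first minute is 1800 frames and the rest 1798 each; 7010 frames reaches minute 3, so 0 × 18 + 3 × 2 = 6 labels have been skipped so far.
Adding those back, label number 7010 + 6 = 7016 at 30 labels/s is 233 s + 26 f = 0 h 3 min 53 s frame 26, i.e. 00:03:53;26.

00:03:53;26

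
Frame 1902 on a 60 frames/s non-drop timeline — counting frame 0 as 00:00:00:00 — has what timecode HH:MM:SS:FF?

1902 ÷ 60 = 31 full seconds, remainder 42 frames.
31 s = 0 h 0 min 31 s.
Timecode: 00:00:31:42.

00:00:31:42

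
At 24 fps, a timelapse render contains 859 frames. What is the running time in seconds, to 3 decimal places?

Running time = 859 × 1/24 = 859/24 s ≈ 35.792 s.

35.792 seconds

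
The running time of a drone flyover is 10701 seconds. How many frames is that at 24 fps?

Frames = 10701 × 24 = 256824.

256824 frames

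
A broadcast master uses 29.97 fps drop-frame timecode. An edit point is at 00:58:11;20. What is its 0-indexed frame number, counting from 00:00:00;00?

104644

Complete 10-minute blocks: 5, each 17982 frames → 89910.
Remaining 8 whole minutes in the current block: 1800 + 7 × 1798 = 14386 frames.
Within the current minute: 11 × 30 + 20 − 2 = 348 (labels ;00/;01 skipped at this minute). Total = 89910 + 14386 + 348 = 104644.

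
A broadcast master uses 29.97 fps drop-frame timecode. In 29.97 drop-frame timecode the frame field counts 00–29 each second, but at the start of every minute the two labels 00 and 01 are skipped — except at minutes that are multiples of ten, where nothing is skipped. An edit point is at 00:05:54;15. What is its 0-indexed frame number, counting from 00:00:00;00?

10625

Complete 10-minute blocks: 0, each 17982 frames → 0.
Remaining 5 whole minutes in the current block: 1800 + 4 × 1798 = 8992 frames.
Within the current minute: 54 × 30 + 15 − 2 = 1633 (labels ;00/;01 skipped at this minute). Total = 0 + 8992 + 1633 = 10625.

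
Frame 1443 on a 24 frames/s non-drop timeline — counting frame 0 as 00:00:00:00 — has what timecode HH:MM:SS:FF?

00:01:00:03

1443 ÷ 24 = 60 full seconds, remainder 3 frames.
60 s = 0 h 1 min 0 s.
Timecode: 00:01:00:03.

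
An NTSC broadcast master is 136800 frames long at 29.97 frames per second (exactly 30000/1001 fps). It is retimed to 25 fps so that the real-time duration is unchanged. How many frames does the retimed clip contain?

114114 frames

Target frames = source frames × (target rate / source rate) = 136800 × (25)/(30000/1001) = 136800 × 1001/1200 = 114114.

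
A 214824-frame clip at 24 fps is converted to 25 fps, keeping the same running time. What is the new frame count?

223775 frames

Target frames = source frames × (target rate / source rate) = 214824 × (25)/(24) = 214824 × 25/24 = 223775.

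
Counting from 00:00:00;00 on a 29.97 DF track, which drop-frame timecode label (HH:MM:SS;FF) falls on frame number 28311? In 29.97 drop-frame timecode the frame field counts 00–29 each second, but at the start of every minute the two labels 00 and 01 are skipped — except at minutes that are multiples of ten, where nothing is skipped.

00:15:44;19

Each 10-minute DF block holds 10 × 60 × 30 − 9 × 2 = 17982 frames. 28311 ÷ 17982 → 1 full block, remainder 10329.
Within the partial block the first minute is 1800 frames and each further minute 1798, so 5 further minute boundaries passed. Total skipped labels = 18 × 1 + 2 × 5 = 28.
Non-drop label index = 28311 + 28 = 28339; at 30 labels/s that is 00:15:44:19, i.e. DF 00:15:44;19.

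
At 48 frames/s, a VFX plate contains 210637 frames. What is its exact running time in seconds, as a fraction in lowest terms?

210637/48 seconds

Running time = 210637 ÷ (48) = 210637 × 1/48 = 210637/48 s.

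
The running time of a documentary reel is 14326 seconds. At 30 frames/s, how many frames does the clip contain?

429780 frames

Frames = 14326 × 30 = 429780.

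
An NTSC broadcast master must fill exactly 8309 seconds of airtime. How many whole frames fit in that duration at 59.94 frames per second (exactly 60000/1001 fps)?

Frames = 8309 × 60000/1001 = 71220000/143 ≈ 498041.9580.
Complete frames: 498041.

498041 frames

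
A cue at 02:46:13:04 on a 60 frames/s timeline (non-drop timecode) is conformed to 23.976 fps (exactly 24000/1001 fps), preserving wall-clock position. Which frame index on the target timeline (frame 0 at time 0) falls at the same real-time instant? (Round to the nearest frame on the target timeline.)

frame 239114

Source frame index: (2×3600 + 46×60 + 13) × 60 + 4 = 598384.
Real time: 598384 / (60) = 149596/15 s.
Target frame: (149596/15) × (24000/1001) = 239353600/1001 ≈ 239114.486 → 239114.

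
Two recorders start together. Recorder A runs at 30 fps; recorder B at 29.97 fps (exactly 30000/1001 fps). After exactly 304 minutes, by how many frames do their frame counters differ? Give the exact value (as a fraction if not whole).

304 min = 18240 s.
A emits 30 × 18240 = 547200 frames; B emits 30000/1001 × 18240 = 547200000/1001.
Difference = 547200/1001 frames (≈ 546.6533); B is behind A.

547200/1001 frames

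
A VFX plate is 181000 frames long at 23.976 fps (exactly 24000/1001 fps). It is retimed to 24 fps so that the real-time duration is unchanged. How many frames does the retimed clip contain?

181181 frames

Target frames = source frames × (target rate / source rate) = 181000 × (24)/(24000/1001) = 181000 × 1001/1000 = 181181.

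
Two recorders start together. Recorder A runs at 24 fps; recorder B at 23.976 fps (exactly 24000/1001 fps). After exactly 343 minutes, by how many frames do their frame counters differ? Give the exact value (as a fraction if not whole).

343 min = 20580 s.
A emits 24 × 20580 = 493920 frames; B emits 24000/1001 × 20580 = 70560000/143.
Difference = 70560/143 frames (≈ 493.4266); B is behind A.

70560/143 frames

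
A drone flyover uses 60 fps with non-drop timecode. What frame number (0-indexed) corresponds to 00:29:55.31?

Total seconds to the label: (0 × 3600 + 29 × 60 + 55) = 1795.
Frame index = 1795 × 60 + 31 = 107731.

frame 107731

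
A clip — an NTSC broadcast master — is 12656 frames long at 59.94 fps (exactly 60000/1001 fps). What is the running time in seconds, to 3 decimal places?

Running time = 12656 × 1001/60000 = 791791/3750 s ≈ 211.144 s.

211.144 seconds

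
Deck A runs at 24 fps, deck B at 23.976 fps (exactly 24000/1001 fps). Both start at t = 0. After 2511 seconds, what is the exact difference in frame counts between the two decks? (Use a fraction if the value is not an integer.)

60264/1001 frames

A emits 24 × 2511 = 60264 frames; B emits 24000/1001 × 2511 = 60264000/1001.
Difference = 60264/1001 frames (≈ 60.2038); B is behind A.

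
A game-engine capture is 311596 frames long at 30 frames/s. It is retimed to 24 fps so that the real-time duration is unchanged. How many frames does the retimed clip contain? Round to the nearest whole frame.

Frames at target rate = 311596 × (24) / (30) = 1246384/5 ≈ 249276.800.
Nearest whole frame: 249277.

249277 frames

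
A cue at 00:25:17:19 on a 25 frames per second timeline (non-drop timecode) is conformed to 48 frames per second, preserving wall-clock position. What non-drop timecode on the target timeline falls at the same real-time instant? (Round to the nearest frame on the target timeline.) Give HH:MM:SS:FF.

Source frame index: (0×3600 + 25×60 + 17) × 25 + 19 = 37944.
Real time: 37944 / (25) = 37944/25 s.
Target frame: (37944/25) × (48) = 1821312/25 ≈ 72852.480 → 72852.
At 48 labels/s: frame 72852 → 00:25:17:36.

00:25:17:36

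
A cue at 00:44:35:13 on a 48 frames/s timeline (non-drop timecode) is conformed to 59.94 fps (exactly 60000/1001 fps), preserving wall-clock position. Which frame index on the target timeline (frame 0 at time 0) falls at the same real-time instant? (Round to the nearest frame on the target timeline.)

Source frame index: (0×3600 + 44×60 + 35) × 48 + 13 = 128413.
Real time: 128413 / (48) = 128413/48 s.
Target frame: (128413/48) × (60000/1001) = 160516250/1001 ≈ 160355.894 → 160356.

frame 160356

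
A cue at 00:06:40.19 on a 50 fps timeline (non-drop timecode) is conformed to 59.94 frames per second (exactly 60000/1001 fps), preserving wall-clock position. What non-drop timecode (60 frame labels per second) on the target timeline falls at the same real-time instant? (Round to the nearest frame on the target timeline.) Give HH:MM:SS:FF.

00:06:39:59

Source frame index: (0×3600 + 6×60 + 40) × 50 + 19 = 20019.
Real time: 20019 / (50) = 20019/50 s.
Target frame: (20019/50) × (60000/1001) = 24022800/1001 ≈ 23998.801 → 23999.
At 60 labels/s: frame 23999 → 00:06:39:59.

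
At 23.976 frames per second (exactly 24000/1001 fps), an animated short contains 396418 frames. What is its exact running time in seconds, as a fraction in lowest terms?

198407209/12000 seconds

Running time = 396418 ÷ (24000/1001) = 396418 × 1001/24000 = 198407209/12000 s.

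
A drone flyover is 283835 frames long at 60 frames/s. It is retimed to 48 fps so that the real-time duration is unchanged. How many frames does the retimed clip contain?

Frames at target rate = 283835 × (48) / (60) = 227068.

227068 frames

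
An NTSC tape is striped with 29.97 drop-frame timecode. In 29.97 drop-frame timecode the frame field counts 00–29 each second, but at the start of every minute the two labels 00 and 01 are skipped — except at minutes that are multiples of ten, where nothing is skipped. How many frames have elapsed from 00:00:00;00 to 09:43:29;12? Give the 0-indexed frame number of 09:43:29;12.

1049232

Complete 10-minute blocks: 58, each 17982 frames → 1042956.
Remaining 3 whole minutes in the current block: 1800 + 2 × 1798 = 5396 frames.
Within the current minute: 29 × 30 + 12 − 2 = 880 (labels ;00/;01 skipped at this minute). Total = 1042956 + 5396 + 880 = 1049232.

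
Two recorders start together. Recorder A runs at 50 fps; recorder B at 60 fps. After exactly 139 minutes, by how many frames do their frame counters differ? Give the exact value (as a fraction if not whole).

83400 frames

139 min = 8340 s.
A emits 50 × 8340 = 417000 frames; B emits 60 × 8340 = 500400.
Difference = 83400 frames; B is ahead of A.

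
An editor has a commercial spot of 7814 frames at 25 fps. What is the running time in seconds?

Running time = 7814 / (25) = 312.56 s.

312.56 seconds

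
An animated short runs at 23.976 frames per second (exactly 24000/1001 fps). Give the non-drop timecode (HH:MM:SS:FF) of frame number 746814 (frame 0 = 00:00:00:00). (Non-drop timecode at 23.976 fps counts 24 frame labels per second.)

08:38:37:06

746814 ÷ 24 = 31117 full seconds, remainder 6 frames.
31117 s = 8 h 38 min 37 s.
Timecode: 08:38:37:06.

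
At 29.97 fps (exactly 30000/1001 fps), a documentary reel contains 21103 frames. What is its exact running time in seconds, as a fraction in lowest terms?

21124103/30000 seconds

Running time = 21103 ÷ (30000/1001) = 21103 × 1001/30000 = 21124103/30000 s.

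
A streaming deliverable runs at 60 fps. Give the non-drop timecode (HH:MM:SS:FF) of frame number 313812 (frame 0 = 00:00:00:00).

313812 ÷ 60 = 5230 full seconds, remainder 12 frames.
5230 s = 1 h 27 min 10 s.
Timecode: 01:27:10:12.

01:27:10:12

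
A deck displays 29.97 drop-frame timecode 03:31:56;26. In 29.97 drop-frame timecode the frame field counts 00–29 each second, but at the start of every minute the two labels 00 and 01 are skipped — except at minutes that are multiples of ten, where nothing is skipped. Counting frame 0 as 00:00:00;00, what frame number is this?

381126

Complete 10-minute blocks: 21, each 17982 frames → 377622.
Remaining 1 whole minute in the current block: 1800 + 0 × 1798 = 1800 frames.
Within the current minute: 56 × 30 + 26 − 2 = 1704 (labels ;00/;01 skipped at this minute). Total = 377622 + 1800 + 1704 = 381126.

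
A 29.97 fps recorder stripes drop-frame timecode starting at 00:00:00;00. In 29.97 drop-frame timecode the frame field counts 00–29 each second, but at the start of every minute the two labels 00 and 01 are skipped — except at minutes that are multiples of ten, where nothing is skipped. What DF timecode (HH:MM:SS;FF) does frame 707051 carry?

06:33:11;29

Each 10-minute DF block holds 10 × 60 × 30 − 9 × 2 = 17982 frames. 707051 ÷ 17982 → 39 full blocks, remainder 5753.
Within the partial block the first minute is 1800 frames and each further minute 1798, so 3 further minute boundaries passed. Total skipped labels = 18 × 39 + 2 × 3 = 708.
Non-drop label index = 707051 + 708 = 707759; at 30 labels/s that is 06:33:11:29, i.e. DF 06:33:11;29.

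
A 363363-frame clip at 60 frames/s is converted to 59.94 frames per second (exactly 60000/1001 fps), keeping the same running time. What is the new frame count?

Target frames = source frames × (target rate / source rate) = 363363 × (60000/1001)/(60) = 363363 × 1000/1001 = 363000.

363000 frames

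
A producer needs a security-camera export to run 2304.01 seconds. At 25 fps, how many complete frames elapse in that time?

Frames = 2304.01 × 25 = 230401/4 ≈ 57600.2500.
Complete frames: 57600.

57600 frames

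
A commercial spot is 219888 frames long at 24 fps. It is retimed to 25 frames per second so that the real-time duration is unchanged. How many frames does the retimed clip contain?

Target frames = source frames × (target rate / source rate) = 219888 × (25)/(24) = 219888 × 25/24 = 229050.

229050 frames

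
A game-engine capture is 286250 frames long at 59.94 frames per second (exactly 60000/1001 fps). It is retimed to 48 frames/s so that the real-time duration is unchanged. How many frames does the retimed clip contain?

Target frames = source frames × (target rate / source rate) = 286250 × (48)/(60000/1001) = 286250 × 1001/1250 = 229229.

229229 frames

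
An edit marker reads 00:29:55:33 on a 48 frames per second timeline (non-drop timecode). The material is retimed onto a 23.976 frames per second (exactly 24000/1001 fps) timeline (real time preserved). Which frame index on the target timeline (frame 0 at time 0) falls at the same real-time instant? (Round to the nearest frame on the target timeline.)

Source frame index: (0×3600 + 29×60 + 55) × 48 + 33 = 86193.
Real time: 86193 / (48) = 28731/16 s.
Target frame: (28731/16) × (24000/1001) = 43096500/1001 ≈ 43053.447 → 43053.

frame 43053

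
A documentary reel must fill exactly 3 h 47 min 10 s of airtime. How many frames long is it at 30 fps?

408900 frames

3 h 47 min 10 s = 13630 s.
Frames = 13630 × 30 = 408900.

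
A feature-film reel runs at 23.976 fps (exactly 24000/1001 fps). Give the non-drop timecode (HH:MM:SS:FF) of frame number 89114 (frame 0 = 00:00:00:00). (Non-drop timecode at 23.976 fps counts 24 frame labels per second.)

89114 ÷ 24 = 3713 full seconds, remainder 2 frames.
3713 s = 1 h 1 min 53 s.
Timecode: 01:01:53:02.

01:01:53:02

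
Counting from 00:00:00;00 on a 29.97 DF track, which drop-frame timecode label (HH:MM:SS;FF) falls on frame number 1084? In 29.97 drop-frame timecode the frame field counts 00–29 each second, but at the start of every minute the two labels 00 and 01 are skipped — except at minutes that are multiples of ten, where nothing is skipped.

Each 10-minute DF block holds 10 × 60 × 30 − 9 × 2 = 17982 frames. 1084 ÷ 17982 → 0 full blocks, remainder 1084.
Within the partial block the first minute is 1800 frames and each further minute 1798, so 0 further minute boundaries passed. Total skipped labels = 18 × 0 + 2 × 0 = 0.
Non-drop label index = 1084 + 0 = 1084; at 30 labels/s that is 00:00:36:04, i.e. DF 00:00:36;04.

00:00:36;04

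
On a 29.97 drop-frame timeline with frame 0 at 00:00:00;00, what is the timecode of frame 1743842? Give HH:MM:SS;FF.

16:09:46;08

Ten DF minutes hold 17982 frames, so frame 1743842 lies in block 96 (frames 1726272–1744253) with 17570 frames into that block.
The block's first minute is 1800 frames and the rest 1798 each; 17570 frames reaches minute 9, so 96 × 18 + 9 × 2 = 1746 labels have been skipped so far.
Adding those back, label number 1743842 + 1746 = 1745588 at 30 labels/s is 58186 s + 8 f = 16 h 9 min 46 s frame 8, i.e. 16:09:46;08.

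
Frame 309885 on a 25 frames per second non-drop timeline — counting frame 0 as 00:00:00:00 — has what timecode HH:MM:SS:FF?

03:26:35:10

309885 ÷ 25 = 12395 full seconds, remainder 10 frames.
12395 s = 3 h 26 min 35 s.
Timecode: 03:26:35:10.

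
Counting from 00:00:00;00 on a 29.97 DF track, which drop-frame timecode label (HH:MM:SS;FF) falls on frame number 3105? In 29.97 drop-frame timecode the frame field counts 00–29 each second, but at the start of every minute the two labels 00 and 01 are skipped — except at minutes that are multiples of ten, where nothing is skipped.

00:01:43;17

Each 10-minute DF block holds 10 × 60 × 30 − 9 × 2 = 17982 frames. 3105 ÷ 17982 → 0 full blocks, remainder 3105.
Within the partial block the first minute is 1800 frames and each further minute 1798, so 1 further minute boundary passed. Total skipped labels = 18 × 0 + 2 × 1 = 2.
Non-drop label index = 3105 + 2 = 3107; at 30 labels/s that is 00:01:43:17, i.e. DF 00:01:43;17.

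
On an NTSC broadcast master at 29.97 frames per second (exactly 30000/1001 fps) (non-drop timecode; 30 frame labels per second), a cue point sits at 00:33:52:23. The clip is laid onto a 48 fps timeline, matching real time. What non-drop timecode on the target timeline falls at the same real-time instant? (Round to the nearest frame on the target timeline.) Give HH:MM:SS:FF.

Source frame index: (0×3600 + 33×60 + 52) × 30 + 23 = 60983.
Real time: 60983 / (30000/1001) = 61043983/30000 s.
Target frame: (61043983/30000) × (48) = 61043983/625 ≈ 97670.373 → 97670.
At 48 labels/s: frame 97670 → 00:33:54:38.

00:33:54:38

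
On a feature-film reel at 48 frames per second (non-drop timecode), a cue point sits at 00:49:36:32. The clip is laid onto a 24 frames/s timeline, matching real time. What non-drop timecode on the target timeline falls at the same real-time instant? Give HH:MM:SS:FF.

00:49:36:16

Source frame index: (0×3600 + 49×60 + 36) × 48 + 32 = 142880.
Real time: 142880 / (48) = 8930/3 s.
Target frame: (8930/3) × (24) = 71440.
At 24 labels/s: frame 71440 → 00:49:36:16.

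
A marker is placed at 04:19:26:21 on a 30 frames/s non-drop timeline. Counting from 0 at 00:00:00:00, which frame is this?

frame 467001

Total seconds to the label: (4 × 3600 + 19 × 60 + 26) = 15566.
Frame index = 15566 × 30 + 21 = 467001.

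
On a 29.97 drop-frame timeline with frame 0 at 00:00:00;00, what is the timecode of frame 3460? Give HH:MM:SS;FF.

00:01:55;12

Ten DF minutes hold 17982 frames, so frame 3460 lies in block 0 (frames 0–17981) with 3460 frames into that block.
The block's first minute is 1800 frames and the rest 1798 each; 3460 frames reaches minute 1, so 0 × 18 + 1 × 2 = 2 labels have been skipped so far.
Adding those back, label number 3460 + 2 = 3462 at 30 labels/s is 115 s + 12 f = 0 h 1 min 55 s frame 12, i.e. 00:01:55;12.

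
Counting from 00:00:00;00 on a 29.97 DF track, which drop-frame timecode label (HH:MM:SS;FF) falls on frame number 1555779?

Ten DF minutes hold 17982 frames, so frame 1555779 lies in block 86 (frames 1546452–1564433) with 9327 frames into that block.
The block's first minute is 1800 frames and the rest 1798 each; 9327 frames reaches minute 5, so 86 × 18 + 5 × 2 = 1558 labels have been skipped so far.
Adding those back, label number 1555779 + 1558 = 1557337 at 30 labels/s is 51911 s + 7 f = 14 h 25 min 11 s frame 7, i.e. 14:25:11;07.

14:25:11;07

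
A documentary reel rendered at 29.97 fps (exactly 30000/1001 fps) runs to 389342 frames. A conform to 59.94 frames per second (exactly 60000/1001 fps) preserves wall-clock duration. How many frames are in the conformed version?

Target frames = source frames × (target rate / source rate) = 389342 × (60000/1001)/(30000/1001) = 389342 × 2 = 778684.

778684 frames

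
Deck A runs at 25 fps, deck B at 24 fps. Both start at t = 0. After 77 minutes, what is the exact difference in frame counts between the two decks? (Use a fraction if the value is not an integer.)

77 min = 4620 s.
A emits 25 × 4620 = 115500 frames; B emits 24 × 4620 = 110880.
Difference = 4620 frames; B is behind A.

4620 frames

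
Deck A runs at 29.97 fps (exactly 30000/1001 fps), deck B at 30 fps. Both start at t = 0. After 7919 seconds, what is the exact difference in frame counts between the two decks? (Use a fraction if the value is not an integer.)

A emits 30000/1001 × 7919 = 237570000/1001 frames; B emits 30 × 7919 = 237570.
Difference = 237570/1001 frames (≈ 237.3327); B is ahead of A.

237570/1001 frames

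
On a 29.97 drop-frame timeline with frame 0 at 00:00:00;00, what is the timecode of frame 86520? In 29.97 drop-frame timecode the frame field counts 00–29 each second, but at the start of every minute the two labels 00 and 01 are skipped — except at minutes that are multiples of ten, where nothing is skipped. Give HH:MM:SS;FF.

Ten DF minutes hold 17982 frames, so frame 86520 lies in block 4 (frames 71928–89909) with 14592 frames into that block.
The block's first minute is 1800 frames and the rest 1798 each; 14592 frames reaches minute 8, so 4 × 18 + 8 × 2 = 88 labels have been skipped so far.
Adding those back, label number 86520 + 88 = 86608 at 30 labels/s is 2886 s + 28 f = 0 h 48 min 6 s frame 28, i.e. 00:48:06;28.

00:48:06;28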